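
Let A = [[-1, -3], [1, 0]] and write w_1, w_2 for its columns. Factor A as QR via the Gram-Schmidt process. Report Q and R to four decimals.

w_1 = (-1, 1); ‖w_1‖ = 1.4142, so e_1 = (-0.7071, 0.7071).
e_1·w_2 = (-0.7071)·(-3) + 0.7071·0 = 2.1213.
u_2 = w_2 − 2.1213·e_1 = (-1.5000, -1.5000).
‖u_2‖ = 2.1213, so e_2 = (-0.7071, -0.7071).

Q = [[-0.7071, -0.7071], [0.7071, -0.7071]], R = [[1.4142, 2.1213], [0.0000, 2.1213]]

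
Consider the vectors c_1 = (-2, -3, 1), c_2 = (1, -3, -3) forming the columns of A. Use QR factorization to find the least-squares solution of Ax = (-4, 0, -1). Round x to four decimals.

x = (0.5480, -0.1680)

c_1 = (-2, -3, 1); ‖c_1‖ = 3.7417, so e_1 = (-0.5345, -0.8018, 0.2673).
e_1·c_2 = (-0.5345)·1 + (-0.8018)·(-3) + 0.2673·(-3) = 1.0690.
u_2 = c_2 − 1.0690·e_1 = (1.5714, -2.1429, -3.2857).
‖u_2‖ = 4.2258, so e_2 = (0.3719, -0.5071, -0.7775).
Qᵀb = (1.8708, -0.7099).
Back-substitute: x_2 = -0.7099/4.2258 = -0.1680.
x_1 = (1.8708 − 1.0690·(-0.1680))/3.7417 = 0.5480.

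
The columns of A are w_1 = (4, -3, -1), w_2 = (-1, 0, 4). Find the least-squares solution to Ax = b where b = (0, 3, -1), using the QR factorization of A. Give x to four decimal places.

x = (-0.4444, -0.4444)

w_1 = (4, -3, -1); ‖w_1‖ = 5.0990, so q_1 = (0.7845, -0.5883, -0.1961).
q_1·w_2 = 0.7845·(-1) + (-0.5883)·0 + (-0.1961)·4 = -1.5689.
u_2 = w_2 + 1.5689·q_1 = (0.2308, -0.9231, 3.6923).
‖u_2‖ = 3.8129, so q_2 = (0.0605, -0.2421, 0.9684).
Qᵀb = (-1.5689, -1.6946).
Back-substitute: x_2 = -1.6946/3.8129 = -0.4444.
x_1 = (-1.5689 + 1.5689·(-0.4444))/5.0990 = -0.4444.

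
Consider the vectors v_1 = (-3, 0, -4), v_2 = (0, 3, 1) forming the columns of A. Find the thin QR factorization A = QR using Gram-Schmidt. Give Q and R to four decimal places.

Q = [[-0.6000, -0.1569], [0.0000, 0.9806], [-0.8000, 0.1177]], R = [[5.0000, -0.8000], [0.0000, 3.0594]]

e_1 = v_1/‖v_1‖ = (-3, 0, -4)/5.0000 = (-0.6000, 0.0000, -0.8000).
r_{12} = e_1·v_2 = -0.8000.
u_2 = v_2 + 0.8000·e_1 = (-0.4800, 3.0000, 0.3600).
‖u_2‖ = 3.0594, so e_2 = (-0.1569, 0.9806, 0.1177).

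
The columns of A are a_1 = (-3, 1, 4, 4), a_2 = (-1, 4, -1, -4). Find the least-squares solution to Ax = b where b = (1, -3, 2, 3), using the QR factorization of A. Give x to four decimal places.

a_1 = (-3, 1, 4, 4); ‖a_1‖ = 6.4807, so q_1 = (-0.4629, 0.1543, 0.6172, 0.6172).
q_1·a_2 = (-0.4629)·(-1) + 0.1543·4 + 0.6172·(-1) + 0.6172·(-4) = -2.0059.
u_2 = a_2 + 2.0059·q_1 = (-1.9286, 4.3095, 0.2381, -2.7619).
‖u_2‖ = 5.4751, so q_2 = (-0.3522, 0.7871, 0.0435, -0.5045).
Qᵀb = (2.1602, -4.1400).
Back-substitute: x_2 = -4.1400/5.4751 = -0.7562.
x_1 = (2.1602 + 2.0059·(-0.7562))/6.4807 = 0.0993.

x = (0.0993, -0.7562)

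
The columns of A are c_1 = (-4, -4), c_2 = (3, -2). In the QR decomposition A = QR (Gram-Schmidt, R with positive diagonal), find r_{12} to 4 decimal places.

r_{12} = -0.7071

c_1 = (-4, -4); ‖c_1‖ = 5.6569, so e_1 = (-0.7071, -0.7071).
r_{12} = e_1·c_2 = -0.7071.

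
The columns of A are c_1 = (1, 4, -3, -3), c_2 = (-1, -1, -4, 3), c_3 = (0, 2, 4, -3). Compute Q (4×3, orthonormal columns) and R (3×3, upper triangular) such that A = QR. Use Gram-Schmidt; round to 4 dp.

Q = [[0.1690, -0.1818, -0.8181], [0.6761, -0.1488, 0.5017], [-0.5071, -0.8045, 0.2150], [-0.5071, 0.5455, 0.1812]], R = [[5.9161, -0.3381, 0.8452], [0.0000, 5.1851, -5.1521], [0.0000, 0.0000, 1.3198]]

e_1 = c_1/‖c_1‖ = (1, 4, -3, -3)/5.9161 = (0.1690, 0.6761, -0.5071, -0.5071).
r_{12} = e_1·c_2 = -0.3381.
u_2 = c_2 + 0.3381·e_1 = (-0.9429, -0.7714, -4.1714, 2.8286).
‖u_2‖ = 5.1851, so e_2 = (-0.1818, -0.1488, -0.8045, 0.5455).
r_{13} = e_1·c_3 = 0.8452; r_{23} = e_2·c_3 = -5.1521.
u_3 = c_3 − 0.8452·e_1 + 5.1521·e_2 = (-1.0797, 0.6621, 0.2837, 0.2391).
‖u_3‖ = 1.3198, so e_3 = (-0.8181, 0.5017, 0.2150, 0.1812).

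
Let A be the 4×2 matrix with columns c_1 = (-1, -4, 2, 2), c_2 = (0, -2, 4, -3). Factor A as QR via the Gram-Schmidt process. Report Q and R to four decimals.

Q = [[-0.2000, 0.0800], [-0.8000, -0.0800], [0.4000, 0.6400], [0.4000, -0.7600]], R = [[5.0000, 2.0000], [0.0000, 5.0000]]

c_1 = (-1, -4, 2, 2); ‖c_1‖ = 5.0000, so q_1 = (-0.2000, -0.8000, 0.4000, 0.4000).
q_1·c_2 = (-0.2000)·0 + (-0.8000)·(-2) + 0.4000·4 + 0.4000·(-3) = 2.0000.
u_2 = c_2 − 2.0000·q_1 = (0.4000, -0.4000, 3.2000, -3.8000).
‖u_2‖ = 5.0000, so q_2 = (0.0800, -0.0800, 0.6400, -0.7600).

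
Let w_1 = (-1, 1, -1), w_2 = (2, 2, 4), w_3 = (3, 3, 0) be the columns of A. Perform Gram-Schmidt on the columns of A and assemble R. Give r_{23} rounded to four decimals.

w_1 = (-1, 1, -1); ‖w_1‖ = 1.7321, so q_1 = (-0.5774, 0.5774, -0.5774).
q_1·w_2 = (-0.5774)·2 + 0.5774·2 + (-0.5774)·4 = -2.3094.
u_2 = w_2 + 2.3094·q_1 = (0.6667, 3.3333, 2.6667).
‖u_2‖ = 4.3205, so q_2 = (0.1543, 0.7715, 0.6172).
r_{23} = q_2·w_3 = 2.7775.

r_{23} = 2.7775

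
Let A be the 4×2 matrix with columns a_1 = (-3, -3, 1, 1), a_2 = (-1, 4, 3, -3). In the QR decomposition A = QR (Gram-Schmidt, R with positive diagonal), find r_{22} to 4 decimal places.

e_1 = a_1/‖a_1‖ = (-3, -3, 1, 1)/4.4721 = (-0.6708, -0.6708, 0.2236, 0.2236).
r_{12} = e_1·a_2 = -2.0125.
u_2 = a_2 + 2.0125·e_1 = (-2.3500, 2.6500, 3.4500, -2.5500).
r_{22} = ‖u_2‖ = 5.5633.

r_{22} = 5.5633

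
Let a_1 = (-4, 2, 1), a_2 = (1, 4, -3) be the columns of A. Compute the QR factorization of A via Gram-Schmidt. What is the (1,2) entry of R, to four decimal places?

a_1 = (-4, 2, 1); ‖a_1‖ = 4.5826, so e_1 = (-0.8729, 0.4364, 0.2182).
r_{12} = e_1·a_2 = 0.2182.

r_{12} = 0.2182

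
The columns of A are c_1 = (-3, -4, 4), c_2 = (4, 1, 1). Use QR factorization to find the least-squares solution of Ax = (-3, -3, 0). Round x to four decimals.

e_1 = c_1/‖c_1‖ = (-3, -4, 4)/6.4031 = (-0.4685, -0.6247, 0.6247).
r_{12} = e_1·c_2 = -1.8741.
u_2 = c_2 + 1.8741·e_1 = (3.1220, -0.1707, 2.1707).
‖u_2‖ = 3.8063, so e_2 = (0.8202, -0.0449, 0.5703).
Qᵀb = (3.2796, -2.3261).
Back-substitute: x_2 = -2.3261/3.8063 = -0.6111.
x_1 = (3.2796 + 1.8741·(-0.6111))/6.4031 = 0.3333.

x = (0.3333, -0.6111)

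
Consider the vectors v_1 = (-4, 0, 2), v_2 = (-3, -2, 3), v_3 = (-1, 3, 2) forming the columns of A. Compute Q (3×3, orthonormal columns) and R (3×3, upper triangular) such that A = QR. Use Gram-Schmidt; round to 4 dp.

q_1 = v_1/‖v_1‖ = (-4, 0, 2)/4.4721 = (-0.8944, 0.0000, 0.4472).
r_{12} = q_1·v_2 = 4.0249.
u_2 = v_2 − 4.0249·q_1 = (0.6000, -2.0000, 1.2000).
‖u_2‖ = 2.4083, so q_2 = (0.2491, -0.8305, 0.4983).
r_{13} = q_1·v_3 = 1.7889; r_{23} = q_2·v_3 = -1.7440.
u_3 = v_3 − 1.7889·q_1 + 1.7440·q_2 = (1.0345, 1.5517, 2.0690).
‖u_3‖ = 2.7854, so q_3 = (0.3714, 0.5571, 0.7428).

Q = [[-0.8944, 0.2491, 0.3714], [0.0000, -0.8305, 0.5571], [0.4472, 0.4983, 0.7428]], R = [[4.4721, 4.0249, 1.7889], [0.0000, 2.4083, -1.7440], [0.0000, 0.0000, 2.7854]]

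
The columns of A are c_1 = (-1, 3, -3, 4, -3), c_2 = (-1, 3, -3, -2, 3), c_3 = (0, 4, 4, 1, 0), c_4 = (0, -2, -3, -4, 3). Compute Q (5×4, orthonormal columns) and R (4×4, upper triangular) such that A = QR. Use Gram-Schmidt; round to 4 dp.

Q = [[-0.1508, -0.1690, 0.0045, 0.3582], [0.4523, 0.5069, 0.6883, 0.2447], [-0.4523, -0.5069, 0.7153, -0.0861], [0.6030, -0.3862, 0.0855, -0.6342], [-0.4523, 0.5552, 0.0855, -0.6342]], R = [[6.6332, 0.3015, 0.6030, -3.3166], [0.0000, 5.6488, -0.3862, 3.7176], [0.0000, 0.0000, 5.6998, -3.6079], [0.0000, 0.0000, 0.0000, 0.4032]]

c_1 = (-1, 3, -3, 4, -3); ‖c_1‖ = 6.6332, so q_1 = (-0.1508, 0.4523, -0.4523, 0.6030, -0.4523).
q_1·c_2 = (-0.1508)·(-1) + 0.4523·3 + (-0.4523)·(-3) + 0.6030·(-2) + (-0.4523)·3 = 0.3015.
u_2 = c_2 − 0.3015·q_1 = (-0.9545, 2.8636, -2.8636, -2.1818, 3.1364).
‖u_2‖ = 5.6488, so q_2 = (-0.1690, 0.5069, -0.5069, -0.3862, 0.5552).
q_1·c_3 = (-0.1508)·0 + 0.4523·4 + (-0.4523)·4 + 0.6030·1 + (-0.4523)·0 = 0.6030; q_2·c_3 = (-0.1690)·0 + 0.5069·4 + (-0.5069)·4 + (-0.3862)·1 + 0.5552·0 = -0.3862.
u_3 = c_3 − 0.6030·q_1 + 0.3862·q_2 = (0.0256, 3.9231, 4.0769, 0.4872, 0.4872).
‖u_3‖ = 5.6998, so q_3 = (0.0045, 0.6883, 0.7153, 0.0855, 0.0855).
q_1·c_4 = (-0.1508)·0 + 0.4523·(-2) + (-0.4523)·(-3) + 0.6030·(-4) + (-0.4523)·3 = -3.3166; q_2·c_4 = (-0.1690)·0 + 0.5069·(-2) + (-0.5069)·(-3) + (-0.3862)·(-4) + 0.5552·3 = 3.7176; q_3·c_4 = 0.0045·0 + 0.6883·(-2) + 0.7153·(-3) + 0.0855·(-4) + 0.0855·3 = -3.6079.
u_4 = c_4 + 3.3166·q_1 − 3.7176·q_2 + 3.6079·q_3 = (0.1444, 0.0987, -0.0347, -0.2557, -0.2557).
‖u_4‖ = 0.4032, so q_4 = (0.3582, 0.2447, -0.0861, -0.6342, -0.6342).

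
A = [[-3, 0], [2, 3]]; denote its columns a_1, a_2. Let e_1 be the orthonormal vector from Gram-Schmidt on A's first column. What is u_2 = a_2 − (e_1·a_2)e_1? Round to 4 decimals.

u_2 = (1.3846, 2.0769)

a_1 = (-3, 2); ‖a_1‖ = 3.6056, so e_1 = (-0.8321, 0.5547).
e_1·a_2 = (-0.8321)·0 + 0.5547·3 = 1.6641.
u_2 = a_2 − 1.6641·e_1 = (1.3846, 2.0769).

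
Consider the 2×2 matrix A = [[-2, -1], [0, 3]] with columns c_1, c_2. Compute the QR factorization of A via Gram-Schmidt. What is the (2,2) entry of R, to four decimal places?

c_1 = (-2, 0); ‖c_1‖ = 2.0000, so e_1 = (-1.0000, 0.0000).
e_1·c_2 = (-1.0000)·(-1) + 0.0000·3 = 1.0000.
u_2 = c_2 − 1.0000·e_1 = (0.0000, 3.0000).
r_{22} = ‖u_2‖ = 3.0000.

r_{22} = 3.0000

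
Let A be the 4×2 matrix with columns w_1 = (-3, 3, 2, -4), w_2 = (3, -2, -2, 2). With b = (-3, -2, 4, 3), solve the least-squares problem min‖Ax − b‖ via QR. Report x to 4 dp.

x = (-3.0435, -4.2464)

w_1 = (-3, 3, 2, -4); ‖w_1‖ = 6.1644, so e_1 = (-0.4867, 0.4867, 0.3244, -0.6489).
e_1·w_2 = (-0.4867)·3 + 0.4867·(-2) + 0.3244·(-2) + (-0.6489)·2 = -4.3800.
u_2 = w_2 + 4.3800·e_1 = (0.8684, 0.1316, -0.5789, -0.8421).
‖u_2‖ = 1.3475, so e_2 = (0.6445, 0.0976, -0.4296, -0.6249).
Qᵀb = (-0.1622, -5.7220).
Back-substitute: x_2 = -5.7220/1.3475 = -4.2464.
x_1 = (-0.1622 + 4.3800·(-4.2464))/6.1644 = -3.0435.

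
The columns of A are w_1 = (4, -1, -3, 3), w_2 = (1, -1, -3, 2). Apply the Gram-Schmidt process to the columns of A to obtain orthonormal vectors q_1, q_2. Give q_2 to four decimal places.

q_2 = (-0.6803, -0.2268, -0.6803, 0.1512)

w_1 = (4, -1, -3, 3); ‖w_1‖ = 5.9161, so q_1 = (0.6761, -0.1690, -0.5071, 0.5071).
q_1·w_2 = 0.6761·1 + (-0.1690)·(-1) + (-0.5071)·(-3) + 0.5071·2 = 3.3806.
u_2 = w_2 − 3.3806·q_1 = (-1.2857, -0.4286, -1.2857, 0.2857).
‖u_2‖ = 1.8898, so q_2 = (-0.6803, -0.2268, -0.6803, 0.1512).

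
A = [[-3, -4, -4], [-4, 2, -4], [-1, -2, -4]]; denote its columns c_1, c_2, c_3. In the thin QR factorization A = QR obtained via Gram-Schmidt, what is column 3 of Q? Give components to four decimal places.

c_1 = (-3, -4, -1); ‖c_1‖ = 5.0990, so q_1 = (-0.5883, -0.7845, -0.1961).
q_1·c_2 = (-0.5883)·(-4) + (-0.7845)·2 + (-0.1961)·(-2) = 1.1767.
u_2 = c_2 − 1.1767·q_1 = (-3.3077, 2.9231, -1.7692).
‖u_2‖ = 4.7556, so q_2 = (-0.6955, 0.6147, -0.3720).
q_1·c_3 = (-0.5883)·(-4) + (-0.7845)·(-4) + (-0.1961)·(-4) = 6.2757; q_2·c_3 = (-0.6955)·(-4) + 0.6147·(-4) + (-0.3720)·(-4) = 1.8116.
u_3 = c_3 − 6.2757·q_1 − 1.8116·q_2 = (0.9524, -0.1905, -2.0952).
‖u_3‖ = 2.3094, so q_3 = (0.4124, -0.0825, -0.9073).

q_3 = (0.4124, -0.0825, -0.9073)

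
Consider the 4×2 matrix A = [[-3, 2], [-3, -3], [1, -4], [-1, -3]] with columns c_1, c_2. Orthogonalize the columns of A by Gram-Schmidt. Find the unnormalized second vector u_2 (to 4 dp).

c_1 = (-3, -3, 1, -1); ‖c_1‖ = 4.4721, so q_1 = (-0.6708, -0.6708, 0.2236, -0.2236).
q_1·c_2 = (-0.6708)·2 + (-0.6708)·(-3) + 0.2236·(-4) + (-0.2236)·(-3) = 0.4472.
u_2 = c_2 − 0.4472·q_1 = (2.3000, -2.7000, -4.1000, -2.9000).

u_2 = (2.3000, -2.7000, -4.1000, -2.9000)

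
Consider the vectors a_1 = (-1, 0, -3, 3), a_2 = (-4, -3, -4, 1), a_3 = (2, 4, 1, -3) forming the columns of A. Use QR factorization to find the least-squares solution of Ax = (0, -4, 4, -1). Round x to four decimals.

x = (-1.4246, -0.2250, -1.1673)

q_1 = a_1/‖a_1‖ = (-1, 0, -3, 3)/4.3589 = (-0.2294, 0.0000, -0.6882, 0.6882).
r_{12} = q_1·a_2 = 4.3589.
u_2 = a_2 − 4.3589·q_1 = (-3.0000, -3.0000, -1.0000, -2.0000).
‖u_2‖ = 4.7958, so q_2 = (-0.6255, -0.6255, -0.2085, -0.4170).
r_{13} = q_1·a_3 = -3.2118; r_{23} = q_2·a_3 = -2.7107.
u_3 = a_3 + 3.2118·q_1 + 2.7107·q_2 = (-0.4325, 2.3043, -1.7757, -1.9199).
‖u_3‖ = 3.5123, so q_3 = (-0.1231, 0.6561, -0.5056, -0.5466).
Qᵀb = (-3.4412, 2.0851, -4.1000).
Back-substitute: x_3 = -4.1000/3.5123 = -1.1673.
x_2 = (2.0851 + 2.7107·(-1.1673))/4.7958 = -0.2250.
x_1 = (-3.4412 − 4.3589·(-0.2250) + 3.2118·(-1.1673))/4.3589 = -1.4246.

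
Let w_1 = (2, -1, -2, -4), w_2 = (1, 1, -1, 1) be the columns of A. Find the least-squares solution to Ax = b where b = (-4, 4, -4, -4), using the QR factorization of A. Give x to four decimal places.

x = (0.4848, 0.1212)

w_1 = (2, -1, -2, -4); ‖w_1‖ = 5.0000, so q_1 = (0.4000, -0.2000, -0.4000, -0.8000).
q_1·w_2 = 0.4000·1 + (-0.2000)·1 + (-0.4000)·(-1) + (-0.8000)·1 = -0.2000.
u_2 = w_2 + 0.2000·q_1 = (1.0800, 0.9600, -1.0800, 0.8400).
‖u_2‖ = 1.9900, so q_2 = (0.5427, 0.4824, -0.5427, 0.4221).
Qᵀb = (2.4000, 0.2412).
Back-substitute: x_2 = 0.2412/1.9900 = 0.1212.
x_1 = (2.4000 + 0.2000·0.1212)/5.0000 = 0.4848.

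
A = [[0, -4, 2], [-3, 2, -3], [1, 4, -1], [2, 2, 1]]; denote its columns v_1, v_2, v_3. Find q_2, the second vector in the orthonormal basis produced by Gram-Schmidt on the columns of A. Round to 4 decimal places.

q_2 = (-0.6347, 0.3854, 0.6121, 0.2720)

v_1 = (0, -3, 1, 2); ‖v_1‖ = 3.7417, so q_1 = (0.0000, -0.8018, 0.2673, 0.5345).
q_1·v_2 = 0.0000·(-4) + (-0.8018)·2 + 0.2673·4 + 0.5345·2 = 0.5345.
u_2 = v_2 − 0.5345·q_1 = (-4.0000, 2.4286, 3.8571, 1.7143).
‖u_2‖ = 6.3019, so q_2 = (-0.6347, 0.3854, 0.6121, 0.2720).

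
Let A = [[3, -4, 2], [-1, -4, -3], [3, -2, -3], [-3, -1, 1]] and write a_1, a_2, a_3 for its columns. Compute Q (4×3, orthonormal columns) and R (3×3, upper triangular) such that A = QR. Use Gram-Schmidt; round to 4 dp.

Q = [[0.5669, -0.4936, 0.6570], [-0.1890, -0.7684, -0.4507], [0.5669, -0.1437, -0.5441], [-0.5669, -0.3811, 0.2631]], R = [[5.2915, -2.0788, -0.5669], [0.0000, 5.7165, 1.3682], [0.0000, 0.0000, 4.5614]]

a_1 = (3, -1, 3, -3); ‖a_1‖ = 5.2915, so q_1 = (0.5669, -0.1890, 0.5669, -0.5669).
q_1·a_2 = 0.5669·(-4) + (-0.1890)·(-4) + 0.5669·(-2) + (-0.5669)·(-1) = -2.0788.
u_2 = a_2 + 2.0788·q_1 = (-2.8214, -4.3929, -0.8214, -2.1786).
‖u_2‖ = 5.7165, so q_2 = (-0.4936, -0.7684, -0.1437, -0.3811).
q_1·a_3 = 0.5669·2 + (-0.1890)·(-3) + 0.5669·(-3) + (-0.5669)·1 = -0.5669; q_2·a_3 = (-0.4936)·2 + (-0.7684)·(-3) + (-0.1437)·(-3) + (-0.3811)·1 = 1.3682.
u_3 = a_3 + 0.5669·q_1 − 1.3682·q_2 = (2.9967, -2.0557, -2.4820, 1.2000).
‖u_3‖ = 4.5614, so q_3 = (0.6570, -0.4507, -0.5441, 0.2631).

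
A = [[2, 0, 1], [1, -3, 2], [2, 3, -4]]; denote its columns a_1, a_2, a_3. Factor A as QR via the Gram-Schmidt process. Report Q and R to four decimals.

Q = [[0.6667, -0.1617, 0.7276], [0.3333, -0.8085, -0.4851], [0.6667, 0.5659, -0.4851]], R = [[3.0000, 1.0000, -1.3333], [0.0000, 4.1231, -4.0423], [0.0000, 0.0000, 1.6977]]

a_1 = (2, 1, 2); ‖a_1‖ = 3.0000, so e_1 = (0.6667, 0.3333, 0.6667).
e_1·a_2 = 0.6667·0 + 0.3333·(-3) + 0.6667·3 = 1.0000.
u_2 = a_2 − 1.0000·e_1 = (-0.6667, -3.3333, 2.3333).
‖u_2‖ = 4.1231, so e_2 = (-0.1617, -0.8085, 0.5659).
e_1·a_3 = 0.6667·1 + 0.3333·2 + 0.6667·(-4) = -1.3333; e_2·a_3 = (-0.1617)·1 + (-0.8085)·2 + 0.5659·(-4) = -4.0423.
u_3 = a_3 + 1.3333·e_1 + 4.0423·e_2 = (1.2353, -0.8235, -0.8235).
‖u_3‖ = 1.6977, so e_3 = (0.7276, -0.4851, -0.4851).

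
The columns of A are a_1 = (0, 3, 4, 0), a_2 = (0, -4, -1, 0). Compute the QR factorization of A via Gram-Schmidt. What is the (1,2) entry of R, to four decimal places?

r_{12} = -3.2000

q_1 = a_1/‖a_1‖ = (0, 3, 4, 0)/5.0000 = (0.0000, 0.6000, 0.8000, 0.0000).
r_{12} = q_1·a_2 = -3.2000.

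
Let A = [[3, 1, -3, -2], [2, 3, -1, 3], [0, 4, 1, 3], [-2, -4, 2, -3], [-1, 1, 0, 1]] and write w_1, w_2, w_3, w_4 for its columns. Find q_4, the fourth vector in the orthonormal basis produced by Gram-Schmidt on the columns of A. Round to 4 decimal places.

q_4 = (-0.5639, 0.5310, -0.5545, -0.3031, -0.0235)

w_1 = (3, 2, 0, -2, -1); ‖w_1‖ = 4.2426, so q_1 = (0.7071, 0.4714, 0.0000, -0.4714, -0.2357).
q_1·w_2 = 0.7071·1 + 0.4714·3 + 0.0000·4 + (-0.4714)·(-4) + (-0.2357)·1 = 3.7712.
u_2 = w_2 − 3.7712·q_1 = (-1.6667, 1.2222, 4.0000, -2.2222, 1.8889).
‖u_2‖ = 5.3645, so q_2 = (-0.3107, 0.2278, 0.7456, -0.4142, 0.3521).
q_1·w_3 = 0.7071·(-3) + 0.4714·(-1) + 0.0000·1 + (-0.4714)·2 + (-0.2357)·0 = -3.5355; q_2·w_3 = (-0.3107)·(-3) + 0.2278·(-1) + 0.7456·1 + (-0.4142)·2 + 0.3521·0 = 0.6214.
u_3 = w_3 + 3.5355·q_1 − 0.6214·q_2 = (-0.3069, 0.5251, 0.5367, 0.5907, -1.0521).
‖u_3‖ = 1.4539, so q_3 = (-0.2111, 0.3612, 0.3691, 0.4063, -0.7236).
q_1·w_4 = 0.7071·(-2) + 0.4714·3 + 0.0000·3 + (-0.4714)·(-3) + (-0.2357)·1 = 1.1785; q_2·w_4 = (-0.3107)·(-2) + 0.2278·3 + 0.7456·3 + (-0.4142)·(-3) + 0.3521·1 = 5.1367; q_3·w_4 = (-0.2111)·(-2) + 0.3612·3 + 0.3691·3 + 0.4063·(-3) + (-0.7236)·1 = 0.6705.
u_4 = w_4 − 1.1785·q_1 − 5.1367·q_2 − 0.6705·q_3 = (-1.0959, 1.0320, -1.0776, -0.5890, -0.0457).
‖u_4‖ = 1.9433, so q_4 = (-0.5639, 0.5310, -0.5545, -0.3031, -0.0235).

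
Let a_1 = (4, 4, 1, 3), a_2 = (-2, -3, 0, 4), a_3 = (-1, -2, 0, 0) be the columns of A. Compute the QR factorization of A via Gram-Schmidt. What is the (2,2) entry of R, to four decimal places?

r_{22} = 5.2418

e_1 = a_1/‖a_1‖ = (4, 4, 1, 3)/6.4807 = (0.6172, 0.6172, 0.1543, 0.4629).
r_{12} = e_1·a_2 = -1.2344.
u_2 = a_2 + 1.2344·e_1 = (-1.2381, -2.2381, 0.1905, 4.5714).
r_{22} = ‖u_2‖ = 5.2418.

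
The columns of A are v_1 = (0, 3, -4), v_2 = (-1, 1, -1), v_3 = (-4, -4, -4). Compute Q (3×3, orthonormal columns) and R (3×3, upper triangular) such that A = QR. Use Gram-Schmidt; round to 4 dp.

Q = [[0.0000, -0.9806, -0.1961], [0.6000, 0.1569, -0.7845], [-0.8000, 0.1177, -0.5883]], R = [[5.0000, 1.4000, 0.8000], [0.0000, 1.0198, 2.8241], [0.0000, 0.0000, 6.2757]]

q_1 = v_1/‖v_1‖ = (0, 3, -4)/5.0000 = (0.0000, 0.6000, -0.8000).
r_{12} = q_1·v_2 = 1.4000.
u_2 = v_2 − 1.4000·q_1 = (-1.0000, 0.1600, 0.1200).
‖u_2‖ = 1.0198, so q_2 = (-0.9806, 0.1569, 0.1177).
r_{13} = q_1·v_3 = 0.8000; r_{23} = q_2·v_3 = 2.8241.
u_3 = v_3 − 0.8000·q_1 − 2.8241·q_2 = (-1.2308, -4.9231, -3.6923).
‖u_3‖ = 6.2757, so q_3 = (-0.1961, -0.7845, -0.5883).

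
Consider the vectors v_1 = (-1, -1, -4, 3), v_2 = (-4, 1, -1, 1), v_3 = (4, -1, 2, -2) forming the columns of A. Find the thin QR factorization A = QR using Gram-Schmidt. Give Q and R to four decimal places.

v_1 = (-1, -1, -4, 3); ‖v_1‖ = 5.1962, so e_1 = (-0.1925, -0.1925, -0.7698, 0.5774).
e_1·v_2 = (-0.1925)·(-4) + (-0.1925)·1 + (-0.7698)·(-1) + 0.5774·1 = 1.9245.
u_2 = v_2 − 1.9245·e_1 = (-3.6296, 1.3704, 0.4815, -0.1111).
‖u_2‖ = 3.9110, so e_2 = (-0.9280, 0.3504, 0.1231, -0.0284).
e_1·v_3 = (-0.1925)·4 + (-0.1925)·(-1) + (-0.7698)·2 + 0.5774·(-2) = -3.2717; e_2·v_3 = (-0.9280)·4 + 0.3504·(-1) + 0.1231·2 + (-0.0284)·(-2) = -3.7595.
u_3 = v_3 + 3.2717·e_1 + 3.7595·e_2 = (-0.1186, -0.3123, -0.0557, -0.2179).
‖u_3‖ = 0.4028, so e_3 = (-0.2946, -0.7755, -0.1383, -0.5410).

Q = [[-0.1925, -0.9280, -0.2946], [-0.1925, 0.3504, -0.7755], [-0.7698, 0.1231, -0.1383], [0.5774, -0.0284, -0.5410]], R = [[5.1962, 1.9245, -3.2717], [0.0000, 3.9110, -3.7595], [0.0000, 0.0000, 0.4028]]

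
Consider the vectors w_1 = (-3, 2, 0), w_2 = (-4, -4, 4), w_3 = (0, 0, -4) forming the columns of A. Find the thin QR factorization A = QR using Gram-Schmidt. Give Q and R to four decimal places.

Q = [[-0.8321, -0.4499, -0.3244], [0.5547, -0.6749, -0.4867], [0.0000, 0.5849, -0.8111]], R = [[3.6056, 1.1094, 0.0000], [0.0000, 6.8388, -2.3396], [0.0000, 0.0000, 3.2444]]

e_1 = w_1/‖w_1‖ = (-3, 2, 0)/3.6056 = (-0.8321, 0.5547, 0.0000).
r_{12} = e_1·w_2 = 1.1094.
u_2 = w_2 − 1.1094·e_1 = (-3.0769, -4.6154, 4.0000).
‖u_2‖ = 6.8388, so e_2 = (-0.4499, -0.6749, 0.5849).
r_{13} = e_1·w_3 = 0.0000; r_{23} = e_2·w_3 = -2.3396.
u_3 = w_3 + 0.0000·e_1 + 2.3396·e_2 = (-1.0526, -1.5789, -2.6316).
‖u_3‖ = 3.2444, so e_3 = (-0.3244, -0.4867, -0.8111).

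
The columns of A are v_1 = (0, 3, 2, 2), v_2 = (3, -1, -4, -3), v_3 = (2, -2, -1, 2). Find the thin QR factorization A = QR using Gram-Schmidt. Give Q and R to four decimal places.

Q = [[0.0000, 0.7071, 0.4844], [0.7276, 0.4714, -0.4407], [0.4851, -0.4714, -0.0893], [0.4851, -0.2357, 0.7504]], R = [[4.1231, -4.1231, -0.9701], [0.0000, 4.2426, 0.4714], [0.0000, 0.0000, 3.4404]]

v_1 = (0, 3, 2, 2); ‖v_1‖ = 4.1231, so q_1 = (0.0000, 0.7276, 0.4851, 0.4851).
q_1·v_2 = 0.0000·3 + 0.7276·(-1) + 0.4851·(-4) + 0.4851·(-3) = -4.1231.
u_2 = v_2 + 4.1231·q_1 = (3.0000, 2.0000, -2.0000, -1.0000).
‖u_2‖ = 4.2426, so q_2 = (0.7071, 0.4714, -0.4714, -0.2357).
q_1·v_3 = 0.0000·2 + 0.7276·(-2) + 0.4851·(-1) + 0.4851·2 = -0.9701; q_2·v_3 = 0.7071·2 + 0.4714·(-2) + (-0.4714)·(-1) + (-0.2357)·2 = 0.4714.
u_3 = v_3 + 0.9701·q_1 − 0.4714·q_2 = (1.6667, -1.5163, -0.3072, 2.5817).
‖u_3‖ = 3.4404, so q_3 = (0.4844, -0.4407, -0.0893, 0.7504).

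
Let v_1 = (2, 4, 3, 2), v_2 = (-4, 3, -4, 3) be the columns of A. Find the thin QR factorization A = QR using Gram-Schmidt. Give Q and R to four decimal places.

Q = [[0.3482, -0.5492], [0.6963, 0.4591], [0.5222, -0.5406], [0.3482, 0.4419]], R = [[5.7446, -0.3482], [0.0000, 7.0625]]

v_1 = (2, 4, 3, 2); ‖v_1‖ = 5.7446, so e_1 = (0.3482, 0.6963, 0.5222, 0.3482).
e_1·v_2 = 0.3482·(-4) + 0.6963·3 + 0.5222·(-4) + 0.3482·3 = -0.3482.
u_2 = v_2 + 0.3482·e_1 = (-3.8788, 3.2424, -3.8182, 3.1212).
‖u_2‖ = 7.0625, so e_2 = (-0.5492, 0.4591, -0.5406, 0.4419).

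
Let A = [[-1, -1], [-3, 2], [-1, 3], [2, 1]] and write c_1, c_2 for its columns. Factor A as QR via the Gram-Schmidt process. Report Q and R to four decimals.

Q = [[-0.2582, -0.3944], [-0.7746, 0.2254], [-0.2582, 0.7325], [0.5164, 0.5071]], R = [[3.8730, -1.5492], [0.0000, 3.5496]]

c_1 = (-1, -3, -1, 2); ‖c_1‖ = 3.8730, so e_1 = (-0.2582, -0.7746, -0.2582, 0.5164).
e_1·c_2 = (-0.2582)·(-1) + (-0.7746)·2 + (-0.2582)·3 + 0.5164·1 = -1.5492.
u_2 = c_2 + 1.5492·e_1 = (-1.4000, 0.8000, 2.6000, 1.8000).
‖u_2‖ = 3.5496, so e_2 = (-0.3944, 0.2254, 0.7325, 0.5071).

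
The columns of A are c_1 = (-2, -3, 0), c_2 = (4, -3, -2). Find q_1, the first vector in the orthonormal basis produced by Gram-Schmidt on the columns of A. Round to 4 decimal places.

q_1 = (-0.5547, -0.8321, 0.0000)

q_1 = c_1/‖c_1‖ = (-2, -3, 0)/3.6056 = (-0.5547, -0.8321, 0.0000).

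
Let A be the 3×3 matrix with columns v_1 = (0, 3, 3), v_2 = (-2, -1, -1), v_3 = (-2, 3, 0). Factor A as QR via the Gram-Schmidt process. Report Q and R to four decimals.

Q = [[0.0000, -1.0000, 0.0000], [0.7071, 0.0000, 0.7071], [0.7071, 0.0000, -0.7071]], R = [[4.2426, -1.4142, 2.1213], [0.0000, 2.0000, 2.0000], [0.0000, 0.0000, 2.1213]]

v_1 = (0, 3, 3); ‖v_1‖ = 4.2426, so q_1 = (0.0000, 0.7071, 0.7071).
q_1·v_2 = 0.0000·(-2) + 0.7071·(-1) + 0.7071·(-1) = -1.4142.
u_2 = v_2 + 1.4142·q_1 = (-2.0000, 0.0000, 0.0000).
‖u_2‖ = 2.0000, so q_2 = (-1.0000, 0.0000, 0.0000).
q_1·v_3 = 0.0000·(-2) + 0.7071·3 + 0.7071·0 = 2.1213; q_2·v_3 = (-1.0000)·(-2) + 0.0000·3 + 0.0000·0 = 2.0000.
u_3 = v_3 − 2.1213·q_1 − 2.0000·q_2 = (0.0000, 1.5000, -1.5000).
‖u_3‖ = 2.1213, so q_3 = (0.0000, 0.7071, -0.7071).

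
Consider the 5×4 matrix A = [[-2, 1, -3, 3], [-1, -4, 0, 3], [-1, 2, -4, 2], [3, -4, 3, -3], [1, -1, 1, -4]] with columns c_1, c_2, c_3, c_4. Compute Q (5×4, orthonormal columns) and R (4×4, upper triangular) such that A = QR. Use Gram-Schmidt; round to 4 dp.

c_1 = (-2, -1, -1, 3, 1); ‖c_1‖ = 4.0000, so q_1 = (-0.5000, -0.2500, -0.2500, 0.7500, 0.2500).
q_1·c_2 = (-0.5000)·1 + (-0.2500)·(-4) + (-0.2500)·2 + 0.7500·(-4) + 0.2500·(-1) = -3.2500.
u_2 = c_2 + 3.2500·q_1 = (-0.6250, -4.8125, 1.1875, -1.5625, -0.1875).
‖u_2‖ = 5.2381, so q_2 = (-0.1193, -0.9188, 0.2267, -0.2983, -0.0358).
q_1·c_3 = (-0.5000)·(-3) + (-0.2500)·0 + (-0.2500)·(-4) + 0.7500·3 + 0.2500·1 = 5.0000; q_2·c_3 = (-0.1193)·(-3) + (-0.9188)·0 + 0.2267·(-4) + (-0.2983)·3 + (-0.0358)·1 = -1.4795.
u_3 = c_3 − 5.0000·q_1 + 1.4795·q_2 = (-0.6765, -0.1093, -2.4146, -1.1913, -0.3030).
‖u_3‖ = 2.7948, so q_3 = (-0.2421, -0.0391, -0.8640, -0.4263, -0.1084).
q_1·c_4 = (-0.5000)·3 + (-0.2500)·3 + (-0.2500)·2 + 0.7500·(-3) + 0.2500·(-4) = -6.0000; q_2·c_4 = (-0.1193)·3 + (-0.9188)·3 + 0.2267·2 + (-0.2983)·(-3) + (-0.0358)·(-4) = -1.6227; q_3·c_4 = (-0.2421)·3 + (-0.0391)·3 + (-0.8640)·2 + (-0.4263)·(-3) + (-0.1084)·(-4) = -0.8591.
u_4 = c_4 + 6.0000·q_1 + 1.6227·q_2 + 0.8591·q_3 = (-0.4016, -0.0245, 0.1257, 0.6498, -2.6512).
‖u_4‖ = 2.7620, so q_4 = (-0.1454, -0.0089, 0.0455, 0.2352, -0.9599).

Q = [[-0.5000, -0.1193, -0.2421, -0.1454], [-0.2500, -0.9188, -0.0391, -0.0089], [-0.2500, 0.2267, -0.8640, 0.0455], [0.7500, -0.2983, -0.4263, 0.2352], [0.2500, -0.0358, -0.1084, -0.9599]], R = [[4.0000, -3.2500, 5.0000, -6.0000], [0.0000, 5.2381, -1.4795, -1.6227], [0.0000, 0.0000, 2.7948, -0.8591], [0.0000, 0.0000, 0.0000, 2.7620]]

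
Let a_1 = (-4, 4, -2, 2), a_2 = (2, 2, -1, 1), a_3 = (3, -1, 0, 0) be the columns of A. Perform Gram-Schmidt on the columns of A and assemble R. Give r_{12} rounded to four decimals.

r_{12} = 0.6325

q_1 = a_1/‖a_1‖ = (-4, 4, -2, 2)/6.3246 = (-0.6325, 0.6325, -0.3162, 0.3162).
r_{12} = q_1·a_2 = 0.6325.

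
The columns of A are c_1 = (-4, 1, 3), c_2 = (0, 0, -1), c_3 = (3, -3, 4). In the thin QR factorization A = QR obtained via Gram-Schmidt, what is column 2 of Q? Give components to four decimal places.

e_1 = c_1/‖c_1‖ = (-4, 1, 3)/5.0990 = (-0.7845, 0.1961, 0.5883).
r_{12} = e_1·c_2 = -0.5883.
u_2 = c_2 + 0.5883·e_1 = (-0.4615, 0.1154, -0.6538).
‖u_2‖ = 0.8086, so e_2 = (-0.5708, 0.1427, -0.8086).

e_2 = (-0.5708, 0.1427, -0.8086)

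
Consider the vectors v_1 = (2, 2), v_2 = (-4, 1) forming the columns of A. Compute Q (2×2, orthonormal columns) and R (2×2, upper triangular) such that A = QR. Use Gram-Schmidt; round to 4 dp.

Q = [[0.7071, -0.7071], [0.7071, 0.7071]], R = [[2.8284, -2.1213], [0.0000, 3.5355]]

v_1 = (2, 2); ‖v_1‖ = 2.8284, so e_1 = (0.7071, 0.7071).
e_1·v_2 = 0.7071·(-4) + 0.7071·1 = -2.1213.
u_2 = v_2 + 2.1213·e_1 = (-2.5000, 2.5000).
‖u_2‖ = 3.5355, so e_2 = (-0.7071, 0.7071).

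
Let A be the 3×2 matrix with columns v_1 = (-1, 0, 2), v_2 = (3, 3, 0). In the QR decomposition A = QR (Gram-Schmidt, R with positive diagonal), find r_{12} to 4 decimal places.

r_{12} = -1.3416

v_1 = (-1, 0, 2); ‖v_1‖ = 2.2361, so e_1 = (-0.4472, 0.0000, 0.8944).
r_{12} = e_1·v_2 = -1.3416.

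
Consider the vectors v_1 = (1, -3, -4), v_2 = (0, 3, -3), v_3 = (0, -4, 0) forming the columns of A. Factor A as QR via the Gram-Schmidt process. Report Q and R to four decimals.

Q = [[0.1961, -0.0275, -0.9802], [-0.5883, 0.7964, -0.1400], [-0.7845, -0.6042, -0.1400]], R = [[5.0990, 0.5883, 2.3534], [0.0000, 4.2016, -3.1856], [0.0000, 0.0000, 0.5601]]

v_1 = (1, -3, -4); ‖v_1‖ = 5.0990, so e_1 = (0.1961, -0.5883, -0.7845).
e_1·v_2 = 0.1961·0 + (-0.5883)·3 + (-0.7845)·(-3) = 0.5883.
u_2 = v_2 − 0.5883·e_1 = (-0.1154, 3.3462, -2.5385).
‖u_2‖ = 4.2016, so e_2 = (-0.0275, 0.7964, -0.6042).
e_1·v_3 = 0.1961·0 + (-0.5883)·(-4) + (-0.7845)·0 = 2.3534; e_2·v_3 = (-0.0275)·0 + 0.7964·(-4) + (-0.6042)·0 = -3.1856.
u_3 = v_3 − 2.3534·e_1 + 3.1856·e_2 = (-0.5490, -0.0784, -0.0784).
‖u_3‖ = 0.5601, so e_3 = (-0.9802, -0.1400, -0.1400).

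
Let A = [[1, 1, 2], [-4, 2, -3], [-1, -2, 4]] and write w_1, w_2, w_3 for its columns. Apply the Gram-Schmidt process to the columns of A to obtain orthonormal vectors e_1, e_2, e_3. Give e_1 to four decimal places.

e_1 = w_1/‖w_1‖ = (1, -4, -1)/4.2426 = (0.2357, -0.9428, -0.2357).

e_1 = (0.2357, -0.9428, -0.2357)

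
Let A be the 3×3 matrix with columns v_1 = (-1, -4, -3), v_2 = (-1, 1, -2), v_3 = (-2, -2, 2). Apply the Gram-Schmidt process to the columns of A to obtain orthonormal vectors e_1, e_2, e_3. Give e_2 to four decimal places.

v_1 = (-1, -4, -3); ‖v_1‖ = 5.0990, so e_1 = (-0.1961, -0.7845, -0.5883).
e_1·v_2 = (-0.1961)·(-1) + (-0.7845)·1 + (-0.5883)·(-2) = 0.5883.
u_2 = v_2 − 0.5883·e_1 = (-0.8846, 1.4615, -1.6538).
‖u_2‖ = 2.3778, so e_2 = (-0.3720, 0.6147, -0.6955).

e_2 = (-0.3720, 0.6147, -0.6955)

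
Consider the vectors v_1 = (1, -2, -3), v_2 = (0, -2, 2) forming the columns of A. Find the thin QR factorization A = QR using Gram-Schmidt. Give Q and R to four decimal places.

Q = [[0.2673, 0.0514], [-0.5345, -0.8230], [-0.8018, 0.5658]], R = [[3.7417, -0.5345], [0.0000, 2.7775]]

v_1 = (1, -2, -3); ‖v_1‖ = 3.7417, so q_1 = (0.2673, -0.5345, -0.8018).
q_1·v_2 = 0.2673·0 + (-0.5345)·(-2) + (-0.8018)·2 = -0.5345.
u_2 = v_2 + 0.5345·q_1 = (0.1429, -2.2857, 1.5714).
‖u_2‖ = 2.7775, so q_2 = (0.0514, -0.8230, 0.5658).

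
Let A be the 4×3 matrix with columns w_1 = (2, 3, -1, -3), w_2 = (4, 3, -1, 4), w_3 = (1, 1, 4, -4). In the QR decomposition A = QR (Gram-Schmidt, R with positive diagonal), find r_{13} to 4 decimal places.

r_{13} = 2.7107

w_1 = (2, 3, -1, -3); ‖w_1‖ = 4.7958, so e_1 = (0.4170, 0.6255, -0.2085, -0.6255).
r_{13} = e_1·w_3 = 2.7107.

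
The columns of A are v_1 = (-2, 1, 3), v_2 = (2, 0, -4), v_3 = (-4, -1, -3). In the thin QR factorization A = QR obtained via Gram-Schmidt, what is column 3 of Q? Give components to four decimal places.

v_1 = (-2, 1, 3); ‖v_1‖ = 3.7417, so q_1 = (-0.5345, 0.2673, 0.8018).
q_1·v_2 = (-0.5345)·2 + 0.2673·0 + 0.8018·(-4) = -4.2762.
u_2 = v_2 + 4.2762·q_1 = (-0.2857, 1.1429, -0.5714).
‖u_2‖ = 1.3093, so q_2 = (-0.2182, 0.8729, -0.4364).
q_1·v_3 = (-0.5345)·(-4) + 0.2673·(-1) + 0.8018·(-3) = -0.5345; q_2·v_3 = (-0.2182)·(-4) + 0.8729·(-1) + (-0.4364)·(-3) = 1.3093.
u_3 = v_3 + 0.5345·q_1 − 1.3093·q_2 = (-4.0000, -2.0000, -2.0000).
‖u_3‖ = 4.8990, so q_3 = (-0.8165, -0.4082, -0.4082).

q_3 = (-0.8165, -0.4082, -0.4082)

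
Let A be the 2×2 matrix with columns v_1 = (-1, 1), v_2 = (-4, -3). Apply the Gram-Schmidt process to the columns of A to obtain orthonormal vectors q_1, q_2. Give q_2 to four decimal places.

q_2 = (-0.7071, -0.7071)

q_1 = v_1/‖v_1‖ = (-1, 1)/1.4142 = (-0.7071, 0.7071).
r_{12} = q_1·v_2 = 0.7071.
u_2 = v_2 − 0.7071·q_1 = (-3.5000, -3.5000).
‖u_2‖ = 4.9497, so q_2 = (-0.7071, -0.7071).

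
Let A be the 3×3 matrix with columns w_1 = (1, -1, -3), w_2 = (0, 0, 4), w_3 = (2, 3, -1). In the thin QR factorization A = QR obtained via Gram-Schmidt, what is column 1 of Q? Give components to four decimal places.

w_1 = (1, -1, -3); ‖w_1‖ = 3.3166, so q_1 = (0.3015, -0.3015, -0.9045).

q_1 = (0.3015, -0.3015, -0.9045)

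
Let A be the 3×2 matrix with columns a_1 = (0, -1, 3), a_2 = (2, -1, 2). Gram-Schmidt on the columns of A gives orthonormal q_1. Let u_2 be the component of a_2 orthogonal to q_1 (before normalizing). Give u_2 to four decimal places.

a_1 = (0, -1, 3); ‖a_1‖ = 3.1623, so q_1 = (0.0000, -0.3162, 0.9487).
q_1·a_2 = 0.0000·2 + (-0.3162)·(-1) + 0.9487·2 = 2.2136.
u_2 = a_2 − 2.2136·q_1 = (2.0000, -0.3000, -0.1000).

u_2 = (2.0000, -0.3000, -0.1000)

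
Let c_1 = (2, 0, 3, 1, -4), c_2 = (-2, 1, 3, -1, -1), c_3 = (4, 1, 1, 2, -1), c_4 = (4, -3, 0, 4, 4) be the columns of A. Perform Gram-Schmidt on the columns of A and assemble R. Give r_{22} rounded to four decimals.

c_1 = (2, 0, 3, 1, -4); ‖c_1‖ = 5.4772, so e_1 = (0.3651, 0.0000, 0.5477, 0.1826, -0.7303).
e_1·c_2 = 0.3651·(-2) + 0.0000·1 + 0.5477·3 + 0.1826·(-1) + (-0.7303)·(-1) = 1.4606.
u_2 = c_2 − 1.4606·e_1 = (-2.5333, 1.0000, 2.2000, -1.2667, 0.0667).
r_{22} = ‖u_2‖ = 3.7238.

r_{22} = 3.7238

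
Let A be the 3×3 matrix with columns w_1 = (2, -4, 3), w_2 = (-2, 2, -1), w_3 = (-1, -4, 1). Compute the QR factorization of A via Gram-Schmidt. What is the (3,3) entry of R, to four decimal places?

e_1 = w_1/‖w_1‖ = (2, -4, 3)/5.3852 = (0.3714, -0.7428, 0.5571).
r_{12} = e_1·w_2 = -2.7854.
u_2 = w_2 + 2.7854·e_1 = (-0.9655, -0.0690, 0.5517).
‖u_2‖ = 1.1142, so e_2 = (-0.8666, -0.0619, 0.4952).
r_{13} = e_1·w_3 = 3.1568; r_{23} = e_2·w_3 = 1.6094.
u_3 = w_3 − 3.1568·e_1 − 1.6094·e_2 = (-0.7778, -1.5556, -1.5556).
r_{33} = ‖u_3‖ = 2.3333.

r_{33} = 2.3333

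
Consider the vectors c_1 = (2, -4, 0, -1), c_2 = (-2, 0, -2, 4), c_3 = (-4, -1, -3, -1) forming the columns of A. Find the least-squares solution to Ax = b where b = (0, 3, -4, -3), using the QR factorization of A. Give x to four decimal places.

x = (-0.5747, -0.6111, 0.6069)

c_1 = (2, -4, 0, -1); ‖c_1‖ = 4.5826, so q_1 = (0.4364, -0.8729, 0.0000, -0.2182).
q_1·c_2 = 0.4364·(-2) + (-0.8729)·0 + 0.0000·(-2) + (-0.2182)·4 = -1.7457.
u_2 = c_2 + 1.7457·q_1 = (-1.2381, -1.5238, -2.0000, 3.6190).
‖u_2‖ = 4.5774, so q_2 = (-0.2705, -0.3329, -0.4369, 0.7906).
q_1·c_3 = 0.4364·(-4) + (-0.8729)·(-1) + 0.0000·(-3) + (-0.2182)·(-1) = -0.6547; q_2·c_3 = (-0.2705)·(-4) + (-0.3329)·(-1) + (-0.4369)·(-3) + 0.7906·(-1) = 1.9350.
u_3 = c_3 + 0.6547·q_1 − 1.9350·q_2 = (-3.1909, -0.9273, -2.1545, -2.6727).
‖u_3‖ = 4.7778, so q_3 = (-0.6679, -0.1941, -0.4510, -0.5594).
Qᵀb = (-1.9640, -1.6229, 2.8998).
Back-substitute: x_3 = 2.8998/4.7778 = 0.6069.
x_2 = (-1.6229 − 1.9350·0.6069)/4.5774 = -0.6111.
x_1 = (-1.9640 + 1.7457·(-0.6111) + 0.6547·0.6069)/4.5826 = -0.5747.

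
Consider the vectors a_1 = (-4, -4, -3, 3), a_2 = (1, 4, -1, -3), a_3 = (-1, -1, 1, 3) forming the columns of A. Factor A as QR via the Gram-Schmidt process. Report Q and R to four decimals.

a_1 = (-4, -4, -3, 3); ‖a_1‖ = 7.0711, so e_1 = (-0.5657, -0.5657, -0.4243, 0.4243).
e_1·a_2 = (-0.5657)·1 + (-0.5657)·4 + (-0.4243)·(-1) + 0.4243·(-3) = -3.6770.
u_2 = a_2 + 3.6770·e_1 = (-1.0800, 1.9200, -2.5600, -1.4400).
‖u_2‖ = 3.6715, so e_2 = (-0.2942, 0.5229, -0.6973, -0.3922).
e_1·a_3 = (-0.5657)·(-1) + (-0.5657)·(-1) + (-0.4243)·1 + 0.4243·3 = 1.9799; e_2·a_3 = (-0.2942)·(-1) + 0.5229·(-1) + (-0.6973)·1 + (-0.3922)·3 = -2.1027.
u_3 = a_3 − 1.9799·e_1 + 2.1027·e_2 = (-0.4985, 1.2196, 0.3739, 1.3353).
‖u_3‖ = 1.9128, so e_3 = (-0.2606, 0.6376, 0.1955, 0.6981).

Q = [[-0.5657, -0.2942, -0.2606], [-0.5657, 0.5229, 0.6376], [-0.4243, -0.6973, 0.1955], [0.4243, -0.3922, 0.6981]], R = [[7.0711, -3.6770, 1.9799], [0.0000, 3.6715, -2.1027], [0.0000, 0.0000, 1.9128]]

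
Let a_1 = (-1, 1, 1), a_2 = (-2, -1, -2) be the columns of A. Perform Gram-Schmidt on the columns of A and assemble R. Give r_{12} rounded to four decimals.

r_{12} = -0.5774

a_1 = (-1, 1, 1); ‖a_1‖ = 1.7321, so e_1 = (-0.5774, 0.5774, 0.5774).
r_{12} = e_1·a_2 = -0.5774.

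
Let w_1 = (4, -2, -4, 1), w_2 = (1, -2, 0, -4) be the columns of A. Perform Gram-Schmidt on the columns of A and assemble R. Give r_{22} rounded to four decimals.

w_1 = (4, -2, -4, 1); ‖w_1‖ = 6.0828, so q_1 = (0.6576, -0.3288, -0.6576, 0.1644).
q_1·w_2 = 0.6576·1 + (-0.3288)·(-2) + (-0.6576)·0 + 0.1644·(-4) = 0.6576.
u_2 = w_2 − 0.6576·q_1 = (0.5676, -1.7838, 0.4324, -4.1081).
r_{22} = ‖u_2‖ = 4.5351.

r_{22} = 4.5351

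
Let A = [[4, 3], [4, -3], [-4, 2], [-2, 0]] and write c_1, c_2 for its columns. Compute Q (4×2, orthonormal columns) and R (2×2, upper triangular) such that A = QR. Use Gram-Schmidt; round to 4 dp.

Q = [[0.5547, 0.7933], [0.5547, -0.5232], [-0.5547, 0.3038], [-0.2774, -0.0675]], R = [[7.2111, -1.1094], [0.0000, 4.5573]]

q_1 = c_1/‖c_1‖ = (4, 4, -4, -2)/7.2111 = (0.5547, 0.5547, -0.5547, -0.2774).
r_{12} = q_1·c_2 = -1.1094.
u_2 = c_2 + 1.1094·q_1 = (3.6154, -2.3846, 1.3846, -0.3077).
‖u_2‖ = 4.5573, so q_2 = (0.7933, -0.5232, 0.3038, -0.0675).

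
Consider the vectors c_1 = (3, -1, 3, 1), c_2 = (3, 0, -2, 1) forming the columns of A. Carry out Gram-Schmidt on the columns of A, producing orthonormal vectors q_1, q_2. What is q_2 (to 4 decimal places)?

q_1 = c_1/‖c_1‖ = (3, -1, 3, 1)/4.4721 = (0.6708, -0.2236, 0.6708, 0.2236).
r_{12} = q_1·c_2 = 0.8944.
u_2 = c_2 − 0.8944·q_1 = (2.4000, 0.2000, -2.6000, 0.8000).
‖u_2‖ = 3.6332, so q_2 = (0.6606, 0.0550, -0.7156, 0.2202).

q_2 = (0.6606, 0.0550, -0.7156, 0.2202)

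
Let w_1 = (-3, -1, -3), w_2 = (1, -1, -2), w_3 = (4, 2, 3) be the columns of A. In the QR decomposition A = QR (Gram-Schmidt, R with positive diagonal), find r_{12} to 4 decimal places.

r_{12} = 0.9177

w_1 = (-3, -1, -3); ‖w_1‖ = 4.3589, so q_1 = (-0.6882, -0.2294, -0.6882).
r_{12} = q_1·w_2 = 0.9177.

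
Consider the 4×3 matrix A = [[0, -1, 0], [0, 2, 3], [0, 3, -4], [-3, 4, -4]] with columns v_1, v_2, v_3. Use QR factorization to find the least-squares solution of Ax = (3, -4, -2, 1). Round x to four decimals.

v_1 = (0, 0, 0, -3); ‖v_1‖ = 3.0000, so e_1 = (0.0000, 0.0000, 0.0000, -1.0000).
e_1·v_2 = 0.0000·(-1) + 0.0000·2 + 0.0000·3 + (-1.0000)·4 = -4.0000.
u_2 = v_2 + 4.0000·e_1 = (-1.0000, 2.0000, 3.0000, 0.0000).
‖u_2‖ = 3.7417, so e_2 = (-0.2673, 0.5345, 0.8018, 0.0000).
e_1·v_3 = 0.0000·0 + 0.0000·3 + 0.0000·(-4) + (-1.0000)·(-4) = 4.0000; e_2·v_3 = (-0.2673)·0 + 0.5345·3 + 0.8018·(-4) + 0.0000·(-4) = -1.6036.
u_3 = v_3 − 4.0000·e_1 + 1.6036·e_2 = (-0.4286, 3.8571, -2.7143, 0.0000).
‖u_3‖ = 4.7359, so e_3 = (-0.0905, 0.8145, -0.5731, 0.0000).
Qᵀb = (-1.0000, -4.5434, -2.3830).
Back-substitute: x_3 = -2.3830/4.7359 = -0.5032.
x_2 = (-4.5434 + 1.6036·(-0.5032))/3.7417 = -1.4299.
x_1 = (-1.0000 + 4.0000·(-1.4299) − 4.0000·(-0.5032))/3.0000 = -1.5690.

x = (-1.5690, -1.4299, -0.5032)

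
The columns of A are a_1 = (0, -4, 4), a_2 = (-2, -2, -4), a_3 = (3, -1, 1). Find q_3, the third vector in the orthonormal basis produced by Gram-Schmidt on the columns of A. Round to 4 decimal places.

a_1 = (0, -4, 4); ‖a_1‖ = 5.6569, so q_1 = (0.0000, -0.7071, 0.7071).
q_1·a_2 = 0.0000·(-2) + (-0.7071)·(-2) + 0.7071·(-4) = -1.4142.
u_2 = a_2 + 1.4142·q_1 = (-2.0000, -3.0000, -3.0000).
‖u_2‖ = 4.6904, so q_2 = (-0.4264, -0.6396, -0.6396).
q_1·a_3 = 0.0000·3 + (-0.7071)·(-1) + 0.7071·1 = 1.4142; q_2·a_3 = (-0.4264)·3 + (-0.6396)·(-1) + (-0.6396)·1 = -1.2792.
u_3 = a_3 − 1.4142·q_1 + 1.2792·q_2 = (2.4545, -0.8182, -0.8182).
‖u_3‖ = 2.7136, so q_3 = (0.9045, -0.3015, -0.3015).

q_3 = (0.9045, -0.3015, -0.3015)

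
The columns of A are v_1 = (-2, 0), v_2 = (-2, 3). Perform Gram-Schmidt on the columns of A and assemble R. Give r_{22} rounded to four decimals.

v_1 = (-2, 0); ‖v_1‖ = 2.0000, so e_1 = (-1.0000, 0.0000).
e_1·v_2 = (-1.0000)·(-2) + 0.0000·3 = 2.0000.
u_2 = v_2 − 2.0000·e_1 = (0.0000, 3.0000).
r_{22} = ‖u_2‖ = 3.0000.

r_{22} = 3.0000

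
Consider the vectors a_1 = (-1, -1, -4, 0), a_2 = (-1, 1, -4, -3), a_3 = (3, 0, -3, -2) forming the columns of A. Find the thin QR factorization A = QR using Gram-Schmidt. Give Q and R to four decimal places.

a_1 = (-1, -1, -4, 0); ‖a_1‖ = 4.2426, so q_1 = (-0.2357, -0.2357, -0.9428, 0.0000).
q_1·a_2 = (-0.2357)·(-1) + (-0.2357)·1 + (-0.9428)·(-4) + 0.0000·(-3) = 3.7712.
u_2 = a_2 − 3.7712·q_1 = (-0.1111, 1.8889, -0.4444, -3.0000).
‖u_2‖ = 3.5746, so q_2 = (-0.0311, 0.5284, -0.1243, -0.8393).
q_1·a_3 = (-0.2357)·3 + (-0.2357)·0 + (-0.9428)·(-3) + 0.0000·(-2) = 2.1213; q_2·a_3 = (-0.0311)·3 + 0.5284·0 + (-0.1243)·(-3) + (-0.8393)·(-2) = 1.9583.
u_3 = a_3 − 2.1213·q_1 − 1.9583·q_2 = (3.5609, -0.5348, -0.7565, -0.3565).
‖u_3‖ = 3.6966, so q_3 = (0.9633, -0.1447, -0.2047, -0.0964).

Q = [[-0.2357, -0.0311, 0.9633], [-0.2357, 0.5284, -0.1447], [-0.9428, -0.1243, -0.2047], [0.0000, -0.8393, -0.0964]], R = [[4.2426, 3.7712, 2.1213], [0.0000, 3.5746, 1.9583], [0.0000, 0.0000, 3.6966]]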